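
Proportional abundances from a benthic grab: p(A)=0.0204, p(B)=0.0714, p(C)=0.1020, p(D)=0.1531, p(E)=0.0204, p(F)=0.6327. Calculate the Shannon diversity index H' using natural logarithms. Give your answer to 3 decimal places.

Each pᵢ ln pᵢ term (working shown to 5 dp, full precision carried): 0.0204×(-3.89222)=-0.07940, 0.0714×(-2.63946)=-0.18846, 0.102×(-2.28278)=-0.23284, 0.1531×(-1.87666)=-0.28732, 0.0204×(-3.89222)=-0.07940, 0.6327×(-0.45776)=-0.28962.
Sum = -1.15704, so H' = 1.157.

1.157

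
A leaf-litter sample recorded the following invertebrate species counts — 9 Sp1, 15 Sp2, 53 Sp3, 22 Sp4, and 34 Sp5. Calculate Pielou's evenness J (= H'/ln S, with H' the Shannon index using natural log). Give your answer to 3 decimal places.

0.896

Total N = 9+15+53+22+34 = 133, so the proportions are 0.06767, 0.11278, 0.3985, 0.16541, 0.25564 (working shown to 5 dp, full precision carried).
H' = −Σ pᵢ ln pᵢ = −((-0.18224) + (-0.24612) + (-0.36664) + (-0.29763) + (-0.34869)) = 1.44132.
With S = 5 species, ln S = 1.60944, so J = 1.44132/1.60944 = 0.89554, i.e. 0.896 to 3 decimal places.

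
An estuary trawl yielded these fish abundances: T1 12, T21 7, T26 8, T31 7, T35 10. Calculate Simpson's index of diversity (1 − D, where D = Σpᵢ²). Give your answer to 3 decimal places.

Total N = 12+7+8+7+10 = 44, so the proportions are 0.27273, 0.15909, 0.18182, 0.15909, 0.22727 (working shown to 5 dp, full precision carried).
D = 0.27273² + 0.15909² + 0.18182² + 0.15909² + 0.22727² = 0.07438 + 0.02531 + 0.03306 + 0.02531 + 0.05165 = 0.20971.
So 1 − D = 0.79029, i.e. 0.790 to 3 decimal places.

0.790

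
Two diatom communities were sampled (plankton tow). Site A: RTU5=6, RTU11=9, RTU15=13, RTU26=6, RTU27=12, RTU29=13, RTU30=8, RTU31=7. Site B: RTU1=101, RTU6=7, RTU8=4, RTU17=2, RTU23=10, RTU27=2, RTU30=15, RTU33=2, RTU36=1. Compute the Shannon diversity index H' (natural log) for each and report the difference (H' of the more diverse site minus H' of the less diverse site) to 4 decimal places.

Site A: N=74, proportions 0.0810811, 0.1216216, 0.1756757, 0.0810811, 0.1621622, 0.1756757, 0.1081081, 0.0945946, giving H' = 2.0332462 (working shown to 7 dp, full precision carried).
Site B: N=144, proportions 0.7013889, 0.0486111, 0.0277778, 0.0138889, 0.0694444, 0.0138889, 0.1041667, 0.0138889, 0.0069444, giving H' = 1.1288466.
Difference = |2.0332462 − 1.1288466| = 0.9043996, i.e. 0.9044 to 4 decimal places.

0.9044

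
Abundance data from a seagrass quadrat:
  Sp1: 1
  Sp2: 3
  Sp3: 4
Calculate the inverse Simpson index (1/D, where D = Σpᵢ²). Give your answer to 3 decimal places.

Total N = 1+3+4 = 8, so the proportions are 0.125, 0.375, 0.5 (working shown to 6 dp, full precision carried).
D = 0.125² + 0.375² + 0.5² = 0.015625 + 0.140625 + 0.250000 = 0.406250.
So 1/D = 2.46154, i.e. 2.462 to 3 decimal places.

2.462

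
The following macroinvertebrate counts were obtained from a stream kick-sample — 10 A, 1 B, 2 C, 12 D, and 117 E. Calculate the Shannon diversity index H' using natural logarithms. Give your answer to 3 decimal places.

0.650

Total N = 10+1+2+12+117 = 142, so the proportions are 0.07042, 0.00704, 0.01408, 0.08451, 0.82394 (working shown to 5 dp, full precision carried).
Each pᵢ ln pᵢ term: 0.07042×(-2.65324)=-0.18685, 0.00704×(-4.95583)=-0.03490, 0.01408×(-4.26268)=-0.06004, 0.08451×(-2.47092)=-0.20881, 0.82394×(-0.19365)=-0.15956.
Sum = -0.65016, so H' = 0.650.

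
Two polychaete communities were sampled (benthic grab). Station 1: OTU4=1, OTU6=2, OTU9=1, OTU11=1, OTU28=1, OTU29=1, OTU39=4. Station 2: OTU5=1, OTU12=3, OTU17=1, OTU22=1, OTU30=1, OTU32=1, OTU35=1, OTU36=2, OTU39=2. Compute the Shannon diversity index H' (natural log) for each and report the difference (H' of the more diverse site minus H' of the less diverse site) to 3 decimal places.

Station 1: N=11, proportions 0.09091, 0.18182, 0.09091, 0.09091, 0.09091, 0.09091, 0.36364, giving H' = 1.76776 (working shown to 5 dp, full precision carried).
Station 2: N=13, proportions 0.07692, 0.23077, 0.07692, 0.07692, 0.07692, 0.07692, 0.07692, 0.15385, 0.15385, giving H' = 2.09815.
Difference = |1.76776 − 2.09815| = 0.33039, i.e. 0.330 to 3 decimal places.

0.330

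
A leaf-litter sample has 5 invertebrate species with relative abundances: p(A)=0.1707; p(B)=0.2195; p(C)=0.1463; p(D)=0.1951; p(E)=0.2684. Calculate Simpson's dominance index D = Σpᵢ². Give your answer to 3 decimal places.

D = 0.1707² + 0.2195² + 0.1463² + 0.1951² + 0.2684² = 0.02914 + 0.04818 + 0.02140 + 0.03806 + 0.07204 = 0.20883 (working shown to 5 dp, full precision carried).
To 3 decimal places, D = 0.209.

0.209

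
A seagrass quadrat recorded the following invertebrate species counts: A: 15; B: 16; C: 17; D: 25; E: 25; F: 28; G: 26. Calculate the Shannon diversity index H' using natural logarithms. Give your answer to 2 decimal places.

Total N = 15+16+17+25+25+28+26 = 152, so the proportions are 0.0987, 0.1053, 0.1118, 0.1645, 0.1645, 0.1842, 0.1711 (working shown to 4 dp, full precision carried).
Each pᵢ ln pᵢ term: 0.0987×(-2.3158)=-0.2285, 0.1053×(-2.2513)=-0.2370, 0.1118×(-2.1907)=-0.2450, 0.1645×(-1.8050)=-0.2969, 0.1645×(-1.8050)=-0.2969, 0.1842×(-1.6917)=-0.3116, 0.1711×(-1.7658)=-0.3020.
Sum = -1.9179, so H' = 1.92.

1.92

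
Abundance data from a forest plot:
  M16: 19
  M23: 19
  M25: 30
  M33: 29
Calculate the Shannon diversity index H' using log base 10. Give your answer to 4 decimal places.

0.5918

Total N = 19+19+30+29 = 97, so the proportions are 0.195876, 0.195876, 0.309278, 0.298969 (working shown to 6 dp, full precision carried).
Each pᵢ log₁₀ pᵢ term: 0.195876×(-0.708018)=-0.138684, 0.195876×(-0.708018)=-0.138684, 0.309278×(-0.509650)=-0.157624, 0.298969×(-0.524374)=-0.156772.
Sum = -0.591763, so H' = 0.5918.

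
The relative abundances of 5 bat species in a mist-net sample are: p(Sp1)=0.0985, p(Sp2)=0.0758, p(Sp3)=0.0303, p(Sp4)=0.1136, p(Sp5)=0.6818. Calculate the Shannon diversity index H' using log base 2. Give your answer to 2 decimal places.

Each pᵢ log₂ pᵢ term (working shown to 4 dp, full precision carried): 0.0985×(-3.3437)=-0.3294, 0.0758×(-3.7217)=-0.2821, 0.0303×(-5.0445)=-0.1528, 0.1136×(-3.1380)=-0.3565, 0.6818×(-0.5526)=-0.3767.
Sum = -1.4975, so H' = 1.50.

1.50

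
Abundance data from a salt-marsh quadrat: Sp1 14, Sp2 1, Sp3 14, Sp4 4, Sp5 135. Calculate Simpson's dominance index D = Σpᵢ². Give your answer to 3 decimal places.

0.660

Total N = 14+1+14+4+135 = 168, so the proportions are 0.08333, 0.00595, 0.08333, 0.02381, 0.80357 (working shown to 5 dp, full precision carried).
D = 0.08333² + 0.00595² + 0.08333² + 0.02381² + 0.80357² = 0.00694 + 0.00004 + 0.00694 + 0.00057 + 0.64573 = 0.66022.
To 3 decimal places, D = 0.660.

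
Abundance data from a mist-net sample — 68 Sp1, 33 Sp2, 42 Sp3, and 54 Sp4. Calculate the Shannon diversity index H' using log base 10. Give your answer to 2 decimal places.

0.59

Total N = 68+33+42+54 = 197, so the proportions are 0.3452, 0.1675, 0.2132, 0.2741 (working shown to 4 dp, full precision carried).
Each pᵢ log₁₀ pᵢ term: 0.3452×(-0.4620)=-0.1595, 0.1675×(-0.7760)=-0.1300, 0.2132×(-0.6712)=-0.1431, 0.2741×(-0.5621)=-0.1541.
Sum = -0.5866, so H' = 0.59.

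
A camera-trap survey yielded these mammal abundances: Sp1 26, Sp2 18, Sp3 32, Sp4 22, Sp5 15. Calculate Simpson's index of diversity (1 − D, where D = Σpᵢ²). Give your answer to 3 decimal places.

0.786

Total N = 26+18+32+22+15 = 113, so the proportions are 0.23009, 0.15929, 0.28319, 0.19469, 0.13274 (working shown to 5 dp, full precision carried).
D = 0.23009² + 0.15929² + 0.28319² + 0.19469² + 0.13274² = 0.05294 + 0.02537 + 0.08019 + 0.03790 + 0.01762 = 0.21403.
So 1 − D = 0.78597, i.e. 0.786 to 3 decimal places.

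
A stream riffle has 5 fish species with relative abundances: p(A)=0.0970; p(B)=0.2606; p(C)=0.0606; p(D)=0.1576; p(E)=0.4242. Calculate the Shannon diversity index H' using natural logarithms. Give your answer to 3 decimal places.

1.402

Each pᵢ ln pᵢ term (working shown to 5 dp, full precision carried): 0.097×(-2.33304)=-0.22631, 0.2606×(-1.34477)=-0.35045, 0.0606×(-2.80346)=-0.16989, 0.1576×(-1.84770)=-0.29120, 0.4242×(-0.85755)=-0.36377.
Sum = -1.40161, so H' = 1.402.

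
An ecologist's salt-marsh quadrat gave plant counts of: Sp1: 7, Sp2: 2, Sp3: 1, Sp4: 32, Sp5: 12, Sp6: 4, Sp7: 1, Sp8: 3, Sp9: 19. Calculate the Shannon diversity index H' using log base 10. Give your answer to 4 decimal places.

0.7262

Total N = 7+2+1+32+12+4+1+3+19 = 81, so the proportions are 0.08642, 0.024691, 0.012346, 0.395062, 0.148148, 0.049383, 0.012346, 0.037037, 0.234568 (working shown to 6 dp, full precision carried).
Each pᵢ log₁₀ pᵢ term: 0.08642×(-1.063387)=-0.091898, 0.024691×(-1.607455)=-0.039690, 0.012346×(-1.908485)=-0.023562, 0.395062×(-0.403335)=-0.159342, 0.148148×(-0.829304)=-0.122860, 0.049383×(-1.306425)=-0.064515, 0.012346×(-1.908485)=-0.023562, 0.037037×(-1.431364)=-0.053013, 0.234568×(-0.629731)=-0.147715.
Sum = -0.726156, so H' = 0.7262.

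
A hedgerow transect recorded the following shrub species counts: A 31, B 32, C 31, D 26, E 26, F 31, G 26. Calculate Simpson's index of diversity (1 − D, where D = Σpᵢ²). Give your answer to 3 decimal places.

0.856

Total N = 31+32+31+26+26+31+26 = 203, so the proportions are 0.15271, 0.15764, 0.15271, 0.12808, 0.12808, 0.15271, 0.12808 (working shown to 5 dp, full precision carried).
D = 0.15271² + 0.15764² + 0.15271² + 0.12808² + 0.12808² + 0.15271² + 0.12808² = 0.02332 + 0.02485 + 0.02332 + 0.01640 + 0.01640 + 0.02332 + 0.01640 = 0.14402.
So 1 − D = 0.85598, i.e. 0.856 to 3 decimal places.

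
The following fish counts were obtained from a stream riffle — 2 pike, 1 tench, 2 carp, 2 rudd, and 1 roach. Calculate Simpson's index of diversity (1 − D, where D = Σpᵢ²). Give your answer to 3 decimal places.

Total N = 2+1+2+2+1 = 8, so the proportions are 0.25, 0.125, 0.25, 0.25, 0.125 (working shown to 5 dp, full precision carried).
D = 0.25² + 0.125² + 0.25² + 0.25² + 0.125² = 0.06250 + 0.01562 + 0.06250 + 0.06250 + 0.01562 = 0.21875.
So 1 − D = 0.78125, i.e. 0.781 to 3 decimal places.

0.781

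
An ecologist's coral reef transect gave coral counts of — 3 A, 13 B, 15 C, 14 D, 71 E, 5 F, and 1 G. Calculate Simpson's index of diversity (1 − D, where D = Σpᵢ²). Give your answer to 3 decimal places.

0.619

Total N = 3+13+15+14+71+5+1 = 122, so the proportions are 0.02459, 0.10656, 0.12295, 0.11475, 0.58197, 0.04098, 0.0082 (working shown to 5 dp, full precision carried).
D = 0.02459² + 0.10656² + 0.12295² + 0.11475² + 0.58197² + 0.04098² + 0.0082² = 0.00060 + 0.01135 + 0.01512 + 0.01317 + 0.33869 + 0.00168 + 0.00007 = 0.38068.
So 1 − D = 0.61932, i.e. 0.619 to 3 decimal places.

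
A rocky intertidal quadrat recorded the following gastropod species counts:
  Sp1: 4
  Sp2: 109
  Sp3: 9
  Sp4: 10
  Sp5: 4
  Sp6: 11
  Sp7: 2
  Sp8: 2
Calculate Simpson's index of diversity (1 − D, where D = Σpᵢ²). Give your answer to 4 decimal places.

0.4639

Total N = 4+109+9+10+4+11+2+2 = 151, so the proportions are 0.02649, 0.721854, 0.059603, 0.066225, 0.02649, 0.072848, 0.013245, 0.013245 (working shown to 6 dp, full precision carried).
D = 0.02649² + 0.721854² + 0.059603² + 0.066225² + 0.02649² + 0.072848² + 0.013245² + 0.013245² = 0.000702 + 0.521074 + 0.003552 + 0.004386 + 0.000702 + 0.005307 + 0.000175 + 0.000175 = 0.536073.
So 1 − D = 0.463927, i.e. 0.4639 to 4 decimal places.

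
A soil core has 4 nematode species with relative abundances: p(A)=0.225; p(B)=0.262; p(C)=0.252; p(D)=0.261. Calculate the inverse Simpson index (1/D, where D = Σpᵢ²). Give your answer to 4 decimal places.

D = 0.225² + 0.262² + 0.252² + 0.261² = 0.05062500 + 0.06864400 + 0.06350400 + 0.06812100 = 0.25089400 (working shown to 8 dp, full precision carried).
So 1/D = 3.985747, i.e. 3.9857 to 4 decimal places.

3.9857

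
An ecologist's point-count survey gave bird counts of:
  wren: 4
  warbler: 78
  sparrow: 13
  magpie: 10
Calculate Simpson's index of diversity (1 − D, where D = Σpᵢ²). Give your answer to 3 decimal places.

0.422

Total N = 4+78+13+10 = 105, so the proportions are 0.0381, 0.74286, 0.12381, 0.09524 (working shown to 5 dp, full precision carried).
D = 0.0381² + 0.74286² + 0.12381² + 0.09524² = 0.00145 + 0.55184 + 0.01533 + 0.00907 = 0.57769.
So 1 − D = 0.42231, i.e. 0.422 to 3 decimal places.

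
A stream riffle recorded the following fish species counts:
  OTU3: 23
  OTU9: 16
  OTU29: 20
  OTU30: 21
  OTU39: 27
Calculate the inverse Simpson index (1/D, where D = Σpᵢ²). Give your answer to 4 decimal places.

4.8616

Total N = 23+16+20+21+27 = 107, so the proportions are 0.21495327, 0.14953271, 0.18691589, 0.19626168, 0.25233645 (working shown to 8 dp, full precision carried).
D = 0.21495327² + 0.14953271² + 0.18691589² + 0.19626168² + 0.25233645² = 0.04620491 + 0.02236003 + 0.03493755 + 0.03851865 + 0.06367368 = 0.20569482.
So 1/D = 4.861571, i.e. 4.8616 to 4 decimal places.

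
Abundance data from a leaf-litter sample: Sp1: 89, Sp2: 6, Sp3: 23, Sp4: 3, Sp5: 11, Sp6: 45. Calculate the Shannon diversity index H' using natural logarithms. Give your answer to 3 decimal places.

Total N = 89+6+23+3+11+45 = 177, so the proportions are 0.50282, 0.0339, 0.12994, 0.01695, 0.06215, 0.25424 (working shown to 5 dp, full precision carried).
Each pᵢ ln pᵢ term: 0.50282×(-0.68751)=-0.34570, 0.0339×(-3.38439)=-0.11473, 0.12994×(-2.04066)=-0.26517, 0.01695×(-4.07754)=-0.06911, 0.06215×(-2.77825)=-0.17266, 0.25424×(-1.36949)=-0.34817.
Sum = -1.31554, so H' = 1.316.

1.316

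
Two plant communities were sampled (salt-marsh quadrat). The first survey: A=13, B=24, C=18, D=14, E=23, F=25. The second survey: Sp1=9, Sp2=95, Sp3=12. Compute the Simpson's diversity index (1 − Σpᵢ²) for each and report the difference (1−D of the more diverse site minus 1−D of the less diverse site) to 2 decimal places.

The first survey: N=117, proportions 0.1111, 0.2051, 0.1538, 0.1197, 0.1966, 0.2137, giving 1−D = 0.8233 (working shown to 4 dp, full precision carried).
The second survey: N=116, proportions 0.0776, 0.819, 0.1034, giving 1−D = 0.3126.
Difference = |0.8233 − 0.3126| = 0.5107, i.e. 0.51 to 2 decimal places.

0.51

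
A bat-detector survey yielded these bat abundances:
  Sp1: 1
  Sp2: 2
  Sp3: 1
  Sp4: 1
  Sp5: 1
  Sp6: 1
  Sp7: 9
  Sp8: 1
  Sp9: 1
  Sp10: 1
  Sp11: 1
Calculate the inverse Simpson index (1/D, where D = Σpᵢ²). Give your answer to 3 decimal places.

4.255

Total N = 1+2+1+1+1+1+9+1+1+1+1 = 20, so the proportions are 0.05, 0.1, 0.05, 0.05, 0.05, 0.05, 0.45, 0.05, 0.05, 0.05, 0.05 (working shown to 7 dp, full precision carried).
D = 0.05² + 0.1² + 0.05² + 0.05² + 0.05² + 0.05² + 0.45² + 0.05² + 0.05² + 0.05² + 0.05² = 0.0025000 + 0.0100000 + 0.0025000 + 0.0025000 + 0.0025000 + 0.0025000 + 0.2025000 + 0.0025000 + 0.0025000 + 0.0025000 + 0.0025000 = 0.2350000.
So 1/D = 4.25532, i.e. 4.255 to 3 decimal places.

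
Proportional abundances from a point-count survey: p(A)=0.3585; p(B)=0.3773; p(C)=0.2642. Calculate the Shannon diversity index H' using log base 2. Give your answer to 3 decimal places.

1.568

Each pᵢ log₂ pᵢ term (working shown to 5 dp, full precision carried): 0.3585×(-1.47995)=-0.53056, 0.3773×(-1.40622)=-0.53057, 0.2642×(-1.92030)=-0.50734.
Sum = -1.56847, so H' = 1.568.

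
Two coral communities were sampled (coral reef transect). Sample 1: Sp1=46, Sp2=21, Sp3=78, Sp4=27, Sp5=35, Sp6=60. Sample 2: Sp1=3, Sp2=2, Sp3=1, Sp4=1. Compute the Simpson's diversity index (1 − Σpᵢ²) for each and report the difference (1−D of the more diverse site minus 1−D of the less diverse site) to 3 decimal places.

Sample 1: N=267, proportions 0.17228, 0.07865, 0.29213, 0.10112, 0.13109, 0.22472, giving 1−D = 0.80088 (working shown to 5 dp, full precision carried).
Sample 2: N=7, proportions 0.42857, 0.28571, 0.14286, 0.14286, giving 1−D = 0.69388.
Difference = |0.80088 − 0.69388| = 0.10700, i.e. 0.107 to 3 decimal places.

0.107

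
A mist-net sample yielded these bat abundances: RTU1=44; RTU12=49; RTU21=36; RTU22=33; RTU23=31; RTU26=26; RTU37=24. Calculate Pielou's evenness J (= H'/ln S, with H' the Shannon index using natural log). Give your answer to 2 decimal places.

0.99

Total N = 44+49+36+33+31+26+24 = 243, so the proportions are 0.18107, 0.20165, 0.14815, 0.1358, 0.12757, 0.107, 0.09877 (working shown to 5 dp, full precision carried).
H' = −Σ pᵢ ln pᵢ = −((-0.30943) + (-0.32288) + (-0.28290) + (-0.27114) + (-0.26268) + (-0.23913) + (-0.22864)) = 1.91680.
With S = 7 species, ln S = 1.94591, so J = 1.91680/1.94591 = 0.98504, i.e. 0.99 to 2 decimal places.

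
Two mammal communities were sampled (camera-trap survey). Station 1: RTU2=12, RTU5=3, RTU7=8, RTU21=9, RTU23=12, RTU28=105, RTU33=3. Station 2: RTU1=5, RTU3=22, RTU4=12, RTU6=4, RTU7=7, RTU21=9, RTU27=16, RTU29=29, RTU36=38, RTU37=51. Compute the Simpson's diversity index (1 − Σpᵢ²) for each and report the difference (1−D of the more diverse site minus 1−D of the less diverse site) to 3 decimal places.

0.337

Station 1: N=152, proportions 0.07895, 0.01974, 0.05263, 0.05921, 0.07895, 0.69079, 0.01974, giving 1−D = 0.50329 (working shown to 5 dp, full precision carried).
Station 2: N=193, proportions 0.02591, 0.11399, 0.06218, 0.02073, 0.03627, 0.04663, 0.0829, 0.15026, 0.19689, 0.26425, giving 1−D = 0.84051.
Difference = |0.50329 − 0.84051| = 0.33722, i.e. 0.337 to 3 decimal places.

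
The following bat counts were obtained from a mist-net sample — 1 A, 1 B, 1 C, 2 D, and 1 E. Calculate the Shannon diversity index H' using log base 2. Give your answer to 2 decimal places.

2.25

Total N = 1+1+1+2+1 = 6, so the proportions are 0.1667, 0.1667, 0.1667, 0.3333, 0.1667 (working shown to 4 dp, full precision carried).
Each pᵢ log₂ pᵢ term: 0.1667×(-2.5850)=-0.4308, 0.1667×(-2.5850)=-0.4308, 0.1667×(-2.5850)=-0.4308, 0.3333×(-1.5850)=-0.5283, 0.1667×(-2.5850)=-0.4308.
Sum = -2.2516, so H' = 2.25.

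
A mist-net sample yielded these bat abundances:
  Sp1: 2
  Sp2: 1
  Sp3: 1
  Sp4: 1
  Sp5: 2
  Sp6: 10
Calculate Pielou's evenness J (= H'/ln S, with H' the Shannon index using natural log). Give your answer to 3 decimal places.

Total N = 2+1+1+1+2+10 = 17, so the proportions are 0.11765, 0.05882, 0.05882, 0.05882, 0.11765, 0.58824 (working shown to 5 dp, full precision carried).
H' = −Σ pᵢ ln pᵢ = −((-0.25177) + (-0.16666) + (-0.16666) + (-0.16666) + (-0.25177) + (-0.31213)) = 1.31566.
With S = 6 species, ln S = 1.79176, so J = 1.31566/1.79176 = 0.73428, i.e. 0.734 to 3 decimal places.

0.734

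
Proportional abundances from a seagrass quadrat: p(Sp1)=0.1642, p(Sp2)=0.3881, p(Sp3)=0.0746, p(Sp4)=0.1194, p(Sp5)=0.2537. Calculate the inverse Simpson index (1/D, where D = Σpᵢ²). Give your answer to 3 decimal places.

D = 0.1642² + 0.3881² + 0.0746² + 0.1194² + 0.2537² = 0.0269616 + 0.1506216 + 0.0055652 + 0.0142564 + 0.0643637 = 0.2617685 (working shown to 7 dp, full precision carried).
So 1/D = 3.82017, i.e. 3.820 to 3 decimal places.

3.820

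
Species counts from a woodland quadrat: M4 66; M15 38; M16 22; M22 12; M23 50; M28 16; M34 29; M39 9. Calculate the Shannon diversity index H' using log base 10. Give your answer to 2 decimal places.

0.82

Total N = 66+38+22+12+50+16+29+9 = 242, so the proportions are 0.2727, 0.157, 0.0909, 0.0496, 0.2066, 0.0661, 0.1198, 0.0372 (working shown to 4 dp, full precision carried).
Each pᵢ log₁₀ pᵢ term: 0.2727×(-0.5643)=-0.1539, 0.157×(-0.8040)=-0.1263, 0.0909×(-1.0414)=-0.0947, 0.0496×(-1.3046)=-0.0647, 0.2066×(-0.6848)=-0.1415, 0.0661×(-1.1797)=-0.0780, 0.1198×(-0.9214)=-0.1104, 0.0372×(-1.4296)=-0.0532.
Sum = -0.8226, so H' = 0.82.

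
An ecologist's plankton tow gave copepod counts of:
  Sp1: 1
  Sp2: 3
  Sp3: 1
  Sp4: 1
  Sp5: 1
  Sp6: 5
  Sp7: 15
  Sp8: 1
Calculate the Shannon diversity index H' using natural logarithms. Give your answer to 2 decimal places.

Total N = 1+3+1+1+1+5+15+1 = 28, so the proportions are 0.0357, 0.1071, 0.0357, 0.0357, 0.0357, 0.1786, 0.5357, 0.0357 (working shown to 4 dp, full precision carried).
Each pᵢ ln pᵢ term: 0.0357×(-3.3322)=-0.1190, 0.1071×(-2.2336)=-0.2393, 0.0357×(-3.3322)=-0.1190, 0.0357×(-3.3322)=-0.1190, 0.0357×(-3.3322)=-0.1190, 0.1786×(-1.7228)=-0.3076, 0.5357×(-0.6242)=-0.3344, 0.0357×(-3.3322)=-0.1190.
Sum = -1.4764, so H' = 1.48.

1.48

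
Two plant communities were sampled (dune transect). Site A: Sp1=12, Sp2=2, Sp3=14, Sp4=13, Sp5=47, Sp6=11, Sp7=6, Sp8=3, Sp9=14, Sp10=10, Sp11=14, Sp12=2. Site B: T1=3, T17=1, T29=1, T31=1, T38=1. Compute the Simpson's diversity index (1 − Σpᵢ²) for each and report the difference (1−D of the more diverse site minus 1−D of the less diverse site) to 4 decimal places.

0.1108

Site A: N=148, proportions 0.081081, 0.013514, 0.094595, 0.087838, 0.317568, 0.074324, 0.040541, 0.02027, 0.094595, 0.067568, 0.094595, 0.013514, giving 1−D = 0.845508 (working shown to 6 dp, full precision carried).
Site B: N=7, proportions 0.428571, 0.142857, 0.142857, 0.142857, 0.142857, giving 1−D = 0.734694.
Difference = |0.845508 − 0.734694| = 0.110814, i.e. 0.1108 to 4 decimal places.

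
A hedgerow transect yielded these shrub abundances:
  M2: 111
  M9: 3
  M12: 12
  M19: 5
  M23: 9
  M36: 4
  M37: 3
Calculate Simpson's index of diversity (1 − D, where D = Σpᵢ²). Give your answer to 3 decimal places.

Total N = 111+3+12+5+9+4+3 = 147, so the proportions are 0.7551, 0.02041, 0.08163, 0.03401, 0.06122, 0.02721, 0.02041 (working shown to 5 dp, full precision carried).
D = 0.7551² + 0.02041² + 0.08163² + 0.03401² + 0.06122² + 0.02721² + 0.02041² = 0.57018 + 0.00042 + 0.00666 + 0.00116 + 0.00375 + 0.00074 + 0.00042 = 0.58332.
So 1 − D = 0.41668, i.e. 0.417 to 3 decimal places.

0.417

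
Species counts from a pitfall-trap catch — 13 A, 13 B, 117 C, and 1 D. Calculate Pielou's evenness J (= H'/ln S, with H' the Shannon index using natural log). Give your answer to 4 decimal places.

Total N = 13+13+117+1 = 144, so the proportions are 0.090278, 0.090278, 0.8125, 0.006944 (working shown to 6 dp, full precision carried).
H' = −Σ pᵢ ln pᵢ = −((-0.217106) + (-0.217106) + (-0.168707) + (-0.034513)) = 0.637431.
With S = 4 species, ln S = 1.386294, so J = 0.637431/1.386294 = 0.459809, i.e. 0.4598 to 4 decimal places.

0.4598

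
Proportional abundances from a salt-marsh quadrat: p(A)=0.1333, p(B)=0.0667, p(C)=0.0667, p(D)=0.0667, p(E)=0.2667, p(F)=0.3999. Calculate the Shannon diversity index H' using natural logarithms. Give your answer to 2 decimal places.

1.53

Each pᵢ ln pᵢ term (working shown to 4 dp, full precision carried): 0.1333×(-2.0152)=-0.2686, 0.0667×(-2.7076)=-0.1806, 0.0667×(-2.7076)=-0.1806, 0.0667×(-2.7076)=-0.1806, 0.2667×(-1.3216)=-0.3525, 0.3999×(-0.9165)=-0.3665.
Sum = -1.5294, so H' = 1.53.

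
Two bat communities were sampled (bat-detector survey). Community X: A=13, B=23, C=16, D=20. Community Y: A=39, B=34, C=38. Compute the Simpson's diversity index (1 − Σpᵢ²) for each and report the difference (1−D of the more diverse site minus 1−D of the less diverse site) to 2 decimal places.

Community X: N=72, proportions 0.1806, 0.3194, 0.2222, 0.2778, giving 1−D = 0.7388 (working shown to 4 dp, full precision carried).
Community Y: N=111, proportions 0.3514, 0.3063, 0.3423, giving 1−D = 0.6655.
Difference = |0.7388 − 0.6655| = 0.0733, i.e. 0.07 to 2 decimal places.

0.07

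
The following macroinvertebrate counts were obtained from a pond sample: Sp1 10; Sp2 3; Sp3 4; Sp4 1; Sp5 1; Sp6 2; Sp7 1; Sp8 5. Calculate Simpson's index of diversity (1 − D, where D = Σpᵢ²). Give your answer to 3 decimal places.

0.785

Total N = 10+3+4+1+1+2+1+5 = 27, so the proportions are 0.37037, 0.11111, 0.14815, 0.03704, 0.03704, 0.07407, 0.03704, 0.18519 (working shown to 5 dp, full precision carried).
D = 0.37037² + 0.11111² + 0.14815² + 0.03704² + 0.03704² + 0.07407² + 0.03704² + 0.18519² = 0.13717 + 0.01235 + 0.02195 + 0.00137 + 0.00137 + 0.00549 + 0.00137 + 0.03429 = 0.21536.
So 1 − D = 0.78464, i.e. 0.785 to 3 decimal places.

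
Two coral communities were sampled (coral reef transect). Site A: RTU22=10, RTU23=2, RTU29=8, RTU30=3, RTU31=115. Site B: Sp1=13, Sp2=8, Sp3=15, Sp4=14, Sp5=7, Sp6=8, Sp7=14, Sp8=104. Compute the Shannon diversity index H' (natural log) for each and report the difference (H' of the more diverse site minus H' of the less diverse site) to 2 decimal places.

0.85

Site A: N=138, proportions 0.0725, 0.0145, 0.058, 0.0217, 0.8333, giving H' = 0.6518 (working shown to 4 dp, full precision carried).
Site B: N=183, proportions 0.071, 0.0437, 0.082, 0.0765, 0.0383, 0.0437, 0.0765, 0.5683, giving H' = 1.5058.
Difference = |0.6518 − 1.5058| = 0.8540, i.e. 0.85 to 2 decimal places.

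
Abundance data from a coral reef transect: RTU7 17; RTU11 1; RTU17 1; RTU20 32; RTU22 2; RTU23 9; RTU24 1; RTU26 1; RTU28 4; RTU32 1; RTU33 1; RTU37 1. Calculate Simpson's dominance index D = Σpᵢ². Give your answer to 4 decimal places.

Total N = 17+1+1+32+2+9+1+1+4+1+1+1 = 71, so the proportions are 0.239437, 0.014085, 0.014085, 0.450704, 0.028169, 0.126761, 0.014085, 0.014085, 0.056338, 0.014085, 0.014085, 0.014085 (working shown to 6 dp, full precision carried).
D = 0.239437² + 0.014085² + 0.014085² + 0.450704² + 0.028169² + 0.126761² + 0.014085² + 0.014085² + 0.056338² + 0.014085² + 0.014085² + 0.014085² = 0.057330 + 0.000198 + 0.000198 + 0.203134 + 0.000793 + 0.016068 + 0.000198 + 0.000198 + 0.003174 + 0.000198 + 0.000198 + 0.000198 = 0.281889.
To 4 decimal places, D = 0.2819.

0.2819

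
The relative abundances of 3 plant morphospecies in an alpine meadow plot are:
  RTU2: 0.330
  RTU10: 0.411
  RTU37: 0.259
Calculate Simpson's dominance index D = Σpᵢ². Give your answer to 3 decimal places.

0.345

D = 0.33² + 0.411² + 0.259² = 0.10890 + 0.16892 + 0.06708 = 0.34490 (working shown to 5 dp, full precision carried).
To 3 decimal places, D = 0.345.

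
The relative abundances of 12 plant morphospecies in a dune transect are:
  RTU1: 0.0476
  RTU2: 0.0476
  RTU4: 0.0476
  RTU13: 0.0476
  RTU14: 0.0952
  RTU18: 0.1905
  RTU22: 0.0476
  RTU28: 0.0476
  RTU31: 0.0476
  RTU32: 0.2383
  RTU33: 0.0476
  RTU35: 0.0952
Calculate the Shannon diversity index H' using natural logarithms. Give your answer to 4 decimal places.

2.2649

Each pᵢ ln pᵢ term (working shown to 6 dp, full precision carried): 0.0476×(-3.044923)=-0.144938, 0.0476×(-3.044923)=-0.144938, 0.0476×(-3.044923)=-0.144938, 0.0476×(-3.044923)=-0.144938, 0.0952×(-2.351775)=-0.223889, 0.1905×(-1.658103)=-0.315869, 0.0476×(-3.044923)=-0.144938, 0.0476×(-3.044923)=-0.144938, 0.0476×(-3.044923)=-0.144938, 0.2383×(-1.434225)=-0.341776, 0.0476×(-3.044923)=-0.144938, 0.0952×(-2.351775)=-0.223889.
Sum = -2.264929, so H' = 2.2649.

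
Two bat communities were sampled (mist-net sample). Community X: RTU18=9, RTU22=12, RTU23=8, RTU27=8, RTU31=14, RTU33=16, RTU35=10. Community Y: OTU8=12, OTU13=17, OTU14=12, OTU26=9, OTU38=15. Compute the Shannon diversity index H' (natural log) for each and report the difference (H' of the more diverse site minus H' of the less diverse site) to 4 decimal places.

0.3259

Community X: N=77, proportions 0.116883, 0.155844, 0.103896, 0.103896, 0.181818, 0.207792, 0.12987, giving H' = 1.912649 (working shown to 6 dp, full precision carried).
Community Y: N=65, proportions 0.184615, 0.261538, 0.184615, 0.138462, 0.230769, giving H' = 1.586723.
Difference = |1.912649 − 1.586723| = 0.325926, i.e. 0.3259 to 4 decimal places.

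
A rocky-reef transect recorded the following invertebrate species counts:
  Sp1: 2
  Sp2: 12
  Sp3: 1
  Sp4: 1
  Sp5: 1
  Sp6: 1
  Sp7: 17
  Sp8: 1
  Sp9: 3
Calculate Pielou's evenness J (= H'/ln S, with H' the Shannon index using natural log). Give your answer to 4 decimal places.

Total N = 2+12+1+1+1+1+17+1+3 = 39, so the proportions are 0.051282, 0.307692, 0.025641, 0.025641, 0.025641, 0.025641, 0.435897, 0.025641, 0.076923 (working shown to 6 dp, full precision carried).
H' = −Σ pᵢ ln pᵢ = −((-0.152329) + (-0.362663) + (-0.093937) + (-0.093937) + (-0.093937) + (-0.093937) + (-0.361947) + (-0.093937) + (-0.197304)) = 1.543930.
With S = 9 species, ln S = 2.197225, so J = 1.543930/2.197225 = 0.702673, i.e. 0.7027 to 4 decimal places.

0.7027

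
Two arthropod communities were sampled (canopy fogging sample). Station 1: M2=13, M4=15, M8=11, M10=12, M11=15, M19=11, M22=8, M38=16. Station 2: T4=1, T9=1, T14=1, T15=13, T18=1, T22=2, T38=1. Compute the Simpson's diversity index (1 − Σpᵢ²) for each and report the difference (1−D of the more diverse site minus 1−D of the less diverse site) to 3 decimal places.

Station 1: N=101, proportions 0.12871, 0.14851, 0.10891, 0.11881, 0.14851, 0.10891, 0.07921, 0.15842, giving 1−D = 0.87011 (working shown to 5 dp, full precision carried).
Station 2: N=20, proportions 0.05, 0.05, 0.05, 0.65, 0.05, 0.1, 0.05, giving 1−D = 0.55500.
Difference = |0.87011 − 0.55500| = 0.31511, i.e. 0.315 to 3 decimal places.

0.315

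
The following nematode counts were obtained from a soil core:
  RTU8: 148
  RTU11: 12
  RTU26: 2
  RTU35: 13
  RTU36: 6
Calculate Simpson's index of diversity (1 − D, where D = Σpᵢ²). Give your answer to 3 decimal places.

Total N = 148+12+2+13+6 = 181, so the proportions are 0.81768, 0.0663, 0.01105, 0.07182, 0.03315 (working shown to 5 dp, full precision carried).
D = 0.81768² + 0.0663² + 0.01105² + 0.07182² + 0.03315² = 0.66860 + 0.00440 + 0.00012 + 0.00516 + 0.00110 = 0.67937.
So 1 − D = 0.32063, i.e. 0.321 to 3 decimal places.

0.321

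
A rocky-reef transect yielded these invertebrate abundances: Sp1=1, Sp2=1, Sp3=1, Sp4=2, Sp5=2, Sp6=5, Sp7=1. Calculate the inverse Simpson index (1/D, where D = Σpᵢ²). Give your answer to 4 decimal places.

4.5676

Total N = 1+1+1+2+2+5+1 = 13, so the proportions are 0.07692308, 0.07692308, 0.07692308, 0.15384615, 0.15384615, 0.38461538, 0.07692308 (working shown to 8 dp, full precision carried).
D = 0.07692308² + 0.07692308² + 0.07692308² + 0.15384615² + 0.15384615² + 0.38461538² + 0.07692308² = 0.00591716 + 0.00591716 + 0.00591716 + 0.02366864 + 0.02366864 + 0.14792899 + 0.00591716 = 0.21893491.
So 1/D = 4.567568, i.e. 4.5676 to 4 decimal places.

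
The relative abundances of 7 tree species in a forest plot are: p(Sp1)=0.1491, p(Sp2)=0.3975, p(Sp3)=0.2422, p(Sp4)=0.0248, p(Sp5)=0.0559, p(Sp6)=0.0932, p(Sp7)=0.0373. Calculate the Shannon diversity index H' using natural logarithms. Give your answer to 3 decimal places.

Each pᵢ ln pᵢ term (working shown to 5 dp, full precision carried): 0.1491×(-1.90314)=-0.28376, 0.3975×(-0.92256)=-0.36672, 0.2422×(-1.41799)=-0.34344, 0.0248×(-3.69691)=-0.09168, 0.0559×(-2.88419)=-0.16123, 0.0932×(-2.37301)=-0.22116, 0.0373×(-3.28876)=-0.12267.
Sum = -1.59066, so H' = 1.591.

1.591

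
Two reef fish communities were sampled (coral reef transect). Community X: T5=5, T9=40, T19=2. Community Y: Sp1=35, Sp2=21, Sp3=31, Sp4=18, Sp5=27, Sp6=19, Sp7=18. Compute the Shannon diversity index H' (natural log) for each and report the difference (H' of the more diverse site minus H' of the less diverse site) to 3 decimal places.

Community X: N=47, proportions 0.10638, 0.85106, 0.04255, giving H' = 0.50996 (working shown to 5 dp, full precision carried).
Community Y: N=169, proportions 0.2071, 0.12426, 0.18343, 0.10651, 0.15976, 0.11243, 0.10651, giving H' = 1.91208.
Difference = |0.50996 − 1.91208| = 1.40212, i.e. 1.402 to 3 decimal places.

1.402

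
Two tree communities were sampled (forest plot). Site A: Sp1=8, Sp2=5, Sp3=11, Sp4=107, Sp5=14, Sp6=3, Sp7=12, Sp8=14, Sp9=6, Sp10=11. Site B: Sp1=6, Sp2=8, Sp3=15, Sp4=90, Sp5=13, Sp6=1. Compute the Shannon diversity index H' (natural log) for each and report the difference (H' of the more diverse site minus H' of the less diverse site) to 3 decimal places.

Site A: N=191, proportions 0.04188, 0.02618, 0.05759, 0.56021, 0.0733, 0.01571, 0.06283, 0.0733, 0.03141, 0.05759, giving H' = 1.61255 (working shown to 5 dp, full precision carried).
Site B: N=133, proportions 0.04511, 0.06015, 0.11278, 0.67669, 0.09774, 0.00752, giving H' = 1.08333.
Difference = |1.61255 − 1.08333| = 0.52922, i.e. 0.529 to 3 decimal places.

0.529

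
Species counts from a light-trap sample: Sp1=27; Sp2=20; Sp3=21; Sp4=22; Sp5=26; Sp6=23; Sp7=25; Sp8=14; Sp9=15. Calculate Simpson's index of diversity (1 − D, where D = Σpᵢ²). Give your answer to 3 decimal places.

0.884

Total N = 27+20+21+22+26+23+25+14+15 = 193, so the proportions are 0.1399, 0.10363, 0.10881, 0.11399, 0.13472, 0.11917, 0.12953, 0.07254, 0.07772 (working shown to 5 dp, full precision carried).
D = 0.1399² + 0.10363² + 0.10881² + 0.11399² + 0.13472² + 0.11917² + 0.12953² + 0.07254² + 0.07772² = 0.01957 + 0.01074 + 0.01184 + 0.01299 + 0.01815 + 0.01420 + 0.01678 + 0.00526 + 0.00604 = 0.11557.
So 1 − D = 0.88443, i.e. 0.884 to 3 decimal places.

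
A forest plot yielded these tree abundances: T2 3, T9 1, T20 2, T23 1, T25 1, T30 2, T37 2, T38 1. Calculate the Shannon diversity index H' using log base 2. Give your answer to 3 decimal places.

2.873

Total N = 3+1+2+1+1+2+2+1 = 13, so the proportions are 0.23077, 0.07692, 0.15385, 0.07692, 0.07692, 0.15385, 0.15385, 0.07692 (working shown to 5 dp, full precision carried).
Each pᵢ log₂ pᵢ term: 0.23077×(-2.11548)=-0.48819, 0.07692×(-3.70044)=-0.28465, 0.15385×(-2.70044)=-0.41545, 0.07692×(-3.70044)=-0.28465, 0.07692×(-3.70044)=-0.28465, 0.15385×(-2.70044)=-0.41545, 0.15385×(-2.70044)=-0.41545, 0.07692×(-3.70044)=-0.28465.
Sum = -2.87314, so H' = 2.873.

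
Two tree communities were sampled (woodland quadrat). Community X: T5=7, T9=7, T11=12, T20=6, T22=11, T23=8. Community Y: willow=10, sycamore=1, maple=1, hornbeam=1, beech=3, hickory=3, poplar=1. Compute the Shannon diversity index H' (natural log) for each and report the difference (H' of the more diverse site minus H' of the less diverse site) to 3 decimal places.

0.244

Community X: N=51, proportions 0.13725, 0.13725, 0.23529, 0.11765, 0.21569, 0.15686, giving H' = 1.75880 (working shown to 5 dp, full precision carried).
Community Y: N=20, proportions 0.5, 0.05, 0.05, 0.05, 0.15, 0.15, 0.05, giving H' = 1.51486.
Difference = |1.75880 − 1.51486| = 0.24394, i.e. 0.244 to 3 decimal places.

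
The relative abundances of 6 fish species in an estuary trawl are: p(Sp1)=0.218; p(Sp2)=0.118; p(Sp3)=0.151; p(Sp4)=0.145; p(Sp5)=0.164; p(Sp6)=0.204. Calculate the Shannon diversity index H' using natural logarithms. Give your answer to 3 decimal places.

Each pᵢ ln pᵢ term (working shown to 5 dp, full precision carried): 0.218×(-1.52326)=-0.33207, 0.118×(-2.13707)=-0.25217, 0.151×(-1.89048)=-0.28546, 0.145×(-1.93102)=-0.28000, 0.164×(-1.80789)=-0.29649, 0.204×(-1.58964)=-0.32429.
Sum = -1.77048, so H' = 1.770.

1.770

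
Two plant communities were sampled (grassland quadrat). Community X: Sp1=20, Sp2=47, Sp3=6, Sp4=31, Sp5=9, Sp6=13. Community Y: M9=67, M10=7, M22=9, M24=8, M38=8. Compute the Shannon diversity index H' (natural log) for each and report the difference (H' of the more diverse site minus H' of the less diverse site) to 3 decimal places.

Community X: N=126, proportions 0.15873, 0.37302, 0.04762, 0.24603, 0.07143, 0.10317, giving H' = 1.57283 (working shown to 5 dp, full precision carried).
Community Y: N=99, proportions 0.67677, 0.07071, 0.09091, 0.08081, 0.08081, giving H' = 1.07611.
Difference = |1.57283 − 1.07611| = 0.49672, i.e. 0.497 to 3 decimal places.

0.497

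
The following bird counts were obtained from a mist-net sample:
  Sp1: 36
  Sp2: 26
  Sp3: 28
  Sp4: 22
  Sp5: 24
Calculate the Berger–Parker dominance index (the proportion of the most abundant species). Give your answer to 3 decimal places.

0.265

Total N = 36+26+28+22+24 = 136, so the proportions are 0.26471, 0.19118, 0.20588, 0.16176, 0.17647 (working shown to 5 dp, full precision carried).
The largest proportion is 0.26471, i.e. d = 0.265 to 3 decimal places.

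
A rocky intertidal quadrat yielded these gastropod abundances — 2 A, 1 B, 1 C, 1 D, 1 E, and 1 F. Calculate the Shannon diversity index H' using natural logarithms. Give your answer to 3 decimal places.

Total N = 2+1+1+1+1+1 = 7, so the proportions are 0.28571, 0.14286, 0.14286, 0.14286, 0.14286, 0.14286 (working shown to 5 dp, full precision carried).
Each pᵢ ln pᵢ term: 0.28571×(-1.25276)=-0.35793, 0.14286×(-1.94591)=-0.27799, 0.14286×(-1.94591)=-0.27799, 0.14286×(-1.94591)=-0.27799, 0.14286×(-1.94591)=-0.27799, 0.14286×(-1.94591)=-0.27799.
Sum = -1.74787, so H' = 1.748.

1.748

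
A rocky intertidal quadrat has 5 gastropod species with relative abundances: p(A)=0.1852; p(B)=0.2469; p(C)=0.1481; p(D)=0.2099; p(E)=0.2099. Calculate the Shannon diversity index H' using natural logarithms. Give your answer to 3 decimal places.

Each pᵢ ln pᵢ term (working shown to 5 dp, full precision carried): 0.1852×(-1.68632)=-0.31231, 0.2469×(-1.39877)=-0.34536, 0.1481×(-1.90987)=-0.28285, 0.2099×(-1.56112)=-0.32768, 0.2099×(-1.56112)=-0.32768.
Sum = -1.59587, so H' = 1.596.

1.596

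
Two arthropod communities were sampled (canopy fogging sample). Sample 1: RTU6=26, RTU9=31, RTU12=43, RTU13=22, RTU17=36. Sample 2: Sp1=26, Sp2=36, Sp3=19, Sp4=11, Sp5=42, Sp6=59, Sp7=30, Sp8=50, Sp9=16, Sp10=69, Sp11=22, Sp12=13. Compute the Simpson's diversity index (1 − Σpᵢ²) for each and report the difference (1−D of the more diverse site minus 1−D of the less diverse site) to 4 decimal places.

Sample 1: N=158, proportions 0.164557, 0.196203, 0.272152, 0.139241, 0.227848, giving 1−D = 0.789056 (working shown to 6 dp, full precision carried).
Sample 2: N=393, proportions 0.066158, 0.091603, 0.048346, 0.02799, 0.10687, 0.150127, 0.076336, 0.127226, 0.040712, 0.175573, 0.05598, 0.033079, giving 1−D = 0.891427.
Difference = |0.789056 − 0.891427| = 0.102371, i.e. 0.1024 to 4 decimal places.

0.1024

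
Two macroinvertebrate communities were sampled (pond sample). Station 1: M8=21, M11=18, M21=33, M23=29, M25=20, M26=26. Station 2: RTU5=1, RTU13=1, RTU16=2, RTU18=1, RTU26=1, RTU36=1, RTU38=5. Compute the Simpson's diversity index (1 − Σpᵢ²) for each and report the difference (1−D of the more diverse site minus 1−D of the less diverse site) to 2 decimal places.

0.06

Station 1: N=147, proportions 0.1429, 0.1224, 0.2245, 0.1973, 0.1361, 0.1769, giving 1−D = 0.8255 (working shown to 4 dp, full precision carried).
Station 2: N=12, proportions 0.0833, 0.0833, 0.1667, 0.0833, 0.0833, 0.0833, 0.4167, giving 1−D = 0.7639.
Difference = |0.8255 − 0.7639| = 0.0616, i.e. 0.06 to 2 decimal places.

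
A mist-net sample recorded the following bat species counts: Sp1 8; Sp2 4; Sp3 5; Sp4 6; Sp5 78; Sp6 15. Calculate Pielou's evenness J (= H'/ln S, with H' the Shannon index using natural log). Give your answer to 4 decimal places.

Total N = 8+4+5+6+78+15 = 116, so the proportions are 0.068966, 0.034483, 0.043103, 0.051724, 0.672414, 0.12931 (working shown to 6 dp, full precision carried).
H' = −Σ pᵢ ln pᵢ = −((-0.184424) + (-0.116114) + (-0.135524) + (-0.153198) + (-0.266869) + (-0.264509)) = 1.120638.
With S = 6 species, ln S = 1.791759, so J = 1.120638/1.791759 = 0.625440, i.e. 0.6254 to 4 decimal places.

0.6254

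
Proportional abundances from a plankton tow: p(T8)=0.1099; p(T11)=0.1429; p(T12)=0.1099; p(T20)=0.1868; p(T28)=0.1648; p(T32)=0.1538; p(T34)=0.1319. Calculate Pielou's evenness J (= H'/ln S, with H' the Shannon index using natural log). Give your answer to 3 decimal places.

H' = −Σ pᵢ ln pᵢ = −((-0.24268) + (-0.27803) + (-0.24268) + (-0.31340) + (-0.29714) + (-0.28793) + (-0.26719)) = 1.92904 (working shown to 5 dp, full precision carried).
With S = 7 species, ln S = 1.94591, so J = 1.92904/1.94591 = 0.99133, i.e. 0.991 to 3 decimal places.

0.991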